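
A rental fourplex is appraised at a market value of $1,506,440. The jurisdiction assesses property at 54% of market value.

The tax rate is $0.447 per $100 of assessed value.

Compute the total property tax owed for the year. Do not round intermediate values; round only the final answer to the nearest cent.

Assessed value = $1,506,440 × 0.54 = $813,477.6
Tax = $813,477.6 × 0.00447 = $3,636.244872

$3,636.24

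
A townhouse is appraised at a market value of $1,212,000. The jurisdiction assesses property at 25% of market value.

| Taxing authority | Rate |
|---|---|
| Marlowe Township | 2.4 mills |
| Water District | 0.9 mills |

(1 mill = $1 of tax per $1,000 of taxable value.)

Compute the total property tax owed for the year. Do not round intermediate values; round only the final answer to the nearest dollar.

Assessed value = $1,212,000 × 0.25 = $303,000
Marlowe Township: $303,000 × 0.0024 = $727.2
Water District: $303,000 × 0.0009 = $272.7
Total = $727.2 + $272.7 = $999.9

$1,000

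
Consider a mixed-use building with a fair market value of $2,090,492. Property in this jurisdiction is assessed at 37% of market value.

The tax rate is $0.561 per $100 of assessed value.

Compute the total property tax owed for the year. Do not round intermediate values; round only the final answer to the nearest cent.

Assessed value = $2,090,492 × 0.37 = $773,482.04
Tax = $773,482.04 × 0.00561 = $4,339.2342444

$4,339.23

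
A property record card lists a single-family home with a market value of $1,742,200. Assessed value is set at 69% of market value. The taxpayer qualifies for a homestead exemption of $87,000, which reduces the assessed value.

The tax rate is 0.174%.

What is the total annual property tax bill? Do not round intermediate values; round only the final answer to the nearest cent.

Assessed value = $1,742,200 × 0.69 = $1,202,118
Taxable value = $1,202,118 − $87,000 = $1,115,118
Tax = $1,115,118 × 0.00174 = $1,940.30532

$1,940.31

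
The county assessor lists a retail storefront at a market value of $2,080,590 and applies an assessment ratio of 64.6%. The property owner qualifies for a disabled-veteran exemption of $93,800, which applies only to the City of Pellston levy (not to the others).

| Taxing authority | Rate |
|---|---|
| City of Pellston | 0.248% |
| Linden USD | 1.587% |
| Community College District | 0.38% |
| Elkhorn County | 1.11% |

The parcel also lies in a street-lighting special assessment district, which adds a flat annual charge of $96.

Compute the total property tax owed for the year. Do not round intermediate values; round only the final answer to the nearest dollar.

Assessed value = $2,080,590 × 0.646 = $1,344,061.14
City of Pellston: ($1,344,061.14 − $93,800) × 0.00248 = $1,250,261.14 × 0.00248 = $3,100.6476272
Linden USD: $1,344,061.14 × 0.01587 = $21,330.2502918
Community College District: $1,344,061.14 × 0.0038 = $5,107.432332
Elkhorn County: $1,344,061.14 × 0.0111 = $14,919.078654
Levies subtotal = $44,457.408905
Total = $44,457.408905 + $96 = $44,553.408905

$44,553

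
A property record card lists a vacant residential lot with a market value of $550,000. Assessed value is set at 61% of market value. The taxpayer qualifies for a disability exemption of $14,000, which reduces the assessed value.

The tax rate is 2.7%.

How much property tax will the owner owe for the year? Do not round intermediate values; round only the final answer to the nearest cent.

$8,680.50

Assessed value = $550,000 × 0.61 = $335,500
Taxable value = $335,500 − $14,000 = $321,500
Tax = $321,500 × 0.027 = $8,680.5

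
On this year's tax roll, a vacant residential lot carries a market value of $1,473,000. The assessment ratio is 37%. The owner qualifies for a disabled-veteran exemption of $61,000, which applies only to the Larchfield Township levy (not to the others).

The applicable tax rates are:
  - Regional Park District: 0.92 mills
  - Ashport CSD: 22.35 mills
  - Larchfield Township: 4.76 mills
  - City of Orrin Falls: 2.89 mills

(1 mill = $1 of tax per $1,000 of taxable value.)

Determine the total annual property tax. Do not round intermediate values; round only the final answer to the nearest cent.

Assessed value = $1,473,000 × 0.37 = $545,010
Regional Park District: $545,010 × 0.00092 = $501.4092
Ashport CSD: $545,010 × 0.02235 = $12,180.9735
Larchfield Township: ($545,010 − $61,000) × 0.00476 = $484,010 × 0.00476 = $2,303.8876
City of Orrin Falls: $545,010 × 0.00289 = $1,575.0789
Total = $16,561.3492

$16,561.35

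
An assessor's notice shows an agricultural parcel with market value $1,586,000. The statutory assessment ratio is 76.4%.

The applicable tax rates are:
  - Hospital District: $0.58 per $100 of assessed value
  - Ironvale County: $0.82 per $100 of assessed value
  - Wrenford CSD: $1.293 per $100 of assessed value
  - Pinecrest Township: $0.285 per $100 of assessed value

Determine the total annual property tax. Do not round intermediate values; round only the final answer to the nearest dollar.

$36,085

Assessed value = $1,586,000 × 0.764 = $1,211,704
Hospital District: $1,211,704 × 0.0058 = $7,027.8832
Ironvale County: $1,211,704 × 0.0082 = $9,935.9728
Wrenford CSD: $1,211,704 × 0.01293 = $15,667.33272
Pinecrest Township: $1,211,704 × 0.00285 = $3,453.3564
Total = $7,027.8832 + $9,935.9728 + $15,667.33272 + $3,453.3564 = $36,084.54512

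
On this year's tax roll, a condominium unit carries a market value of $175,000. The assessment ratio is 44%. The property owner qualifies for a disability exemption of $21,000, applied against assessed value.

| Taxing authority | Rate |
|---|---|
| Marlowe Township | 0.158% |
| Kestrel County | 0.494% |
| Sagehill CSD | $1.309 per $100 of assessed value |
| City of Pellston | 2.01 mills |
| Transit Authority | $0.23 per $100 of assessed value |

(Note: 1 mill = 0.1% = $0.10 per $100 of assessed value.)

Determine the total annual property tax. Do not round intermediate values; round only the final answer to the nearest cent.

$1,339.52

Assessed value = $175,000 × 0.44 = $77,000
Taxable value = $77,000 − $21,000 = $56,000
Marlowe Township: $56,000 × 0.00158 = $88.48
Kestrel County: $56,000 × 0.00494 = $276.64
Sagehill CSD: $56,000 × 0.01309 = $733.04
City of Pellston: $56,000 × 0.00201 = $112.56
Transit Authority: $56,000 × 0.0023 = $128.8
Total = $1,339.52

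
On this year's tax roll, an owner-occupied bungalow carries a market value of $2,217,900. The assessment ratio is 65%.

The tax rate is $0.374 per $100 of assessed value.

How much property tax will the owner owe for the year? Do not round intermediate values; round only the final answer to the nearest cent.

$5,391.71

Assessed value = $2,217,900 × 0.65 = $1,441,635
Tax = $1,441,635 × 0.00374 = $5,391.7149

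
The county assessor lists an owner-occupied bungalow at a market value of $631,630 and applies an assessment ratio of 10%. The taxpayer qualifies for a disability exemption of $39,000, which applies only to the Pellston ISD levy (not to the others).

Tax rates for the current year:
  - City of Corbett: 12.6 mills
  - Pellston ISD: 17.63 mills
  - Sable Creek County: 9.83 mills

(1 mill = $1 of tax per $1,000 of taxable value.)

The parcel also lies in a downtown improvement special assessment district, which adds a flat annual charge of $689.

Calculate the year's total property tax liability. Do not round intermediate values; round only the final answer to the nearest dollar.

Assessed value = $631,630 × 0.1 = $63,163
City of Corbett: $63,163 × 0.0126 = $795.8538
Pellston ISD: ($63,163 − $39,000) × 0.01763 = $24,163 × 0.01763 = $425.99369
Sable Creek County: $63,163 × 0.00983 = $620.89229
Levies subtotal = $1,842.73978
Total = $1,842.73978 + $689 = $2,531.73978

$2,532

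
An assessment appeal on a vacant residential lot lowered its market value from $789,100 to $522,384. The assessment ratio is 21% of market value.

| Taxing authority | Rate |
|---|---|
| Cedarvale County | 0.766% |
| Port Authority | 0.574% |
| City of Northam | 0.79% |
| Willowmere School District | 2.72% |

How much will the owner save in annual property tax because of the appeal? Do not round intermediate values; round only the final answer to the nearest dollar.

Old assessed value = $789,100 × 0.21 = $165,711
New assessed value = $522,384 × 0.21 = $109,700.64
Combined rate = 0.00766 + 0.00574 + 0.0079 + 0.0272 = 0.0485
Old tax = $165,711 × 0.0485 = $8,036.9835
New tax = $109,700.64 × 0.0485 = $5,320.48104
Reduction = $8,036.9835 − $5,320.48104 = $2,716.50246

$2,717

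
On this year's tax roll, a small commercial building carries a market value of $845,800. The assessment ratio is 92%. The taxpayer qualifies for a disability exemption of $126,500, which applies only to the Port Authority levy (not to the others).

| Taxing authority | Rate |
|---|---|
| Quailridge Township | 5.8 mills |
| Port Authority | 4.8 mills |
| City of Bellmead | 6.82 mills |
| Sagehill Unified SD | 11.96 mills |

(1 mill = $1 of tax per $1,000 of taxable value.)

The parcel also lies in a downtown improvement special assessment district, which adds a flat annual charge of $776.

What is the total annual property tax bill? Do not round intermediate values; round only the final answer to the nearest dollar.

$23,030

Assessed value = $845,800 × 0.92 = $778,136
Quailridge Township: $778,136 × 0.0058 = $4,513.1888
Port Authority: ($778,136 − $126,500) × 0.0048 = $651,636 × 0.0048 = $3,127.8528
City of Bellmead: $778,136 × 0.00682 = $5,306.88752
Sagehill Unified SD: $778,136 × 0.01196 = $9,306.50656
Levies subtotal = $22,254.43568
Total = $22,254.43568 + $776 = $23,030.43568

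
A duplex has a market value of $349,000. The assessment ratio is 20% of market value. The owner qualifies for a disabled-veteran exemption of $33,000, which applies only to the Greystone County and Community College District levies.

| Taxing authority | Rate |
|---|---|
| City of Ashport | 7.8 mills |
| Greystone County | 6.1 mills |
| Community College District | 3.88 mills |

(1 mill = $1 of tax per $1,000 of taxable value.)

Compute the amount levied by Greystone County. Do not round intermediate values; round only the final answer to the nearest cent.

$224.48

Assessed value = $349,000 × 0.2 = $69,800
Greystone County taxable value = $69,800 − $33,000 = $36,800
Greystone County levy = $36,800 × 0.0061 = $224.48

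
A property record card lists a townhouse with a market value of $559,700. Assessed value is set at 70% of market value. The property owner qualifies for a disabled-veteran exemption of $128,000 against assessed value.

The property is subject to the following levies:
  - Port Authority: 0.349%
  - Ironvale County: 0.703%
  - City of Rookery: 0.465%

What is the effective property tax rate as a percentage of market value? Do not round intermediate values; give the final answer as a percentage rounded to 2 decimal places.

Assessed value = $559,700 × 0.7 = $391,790
Taxable value = $391,790 − $128,000 = $263,790
Port Authority: $263,790 × 0.00349 = $920.6271
Ironvale County: $263,790 × 0.00703 = $1,854.4437
City of Rookery: $263,790 × 0.00465 = $1,226.6235
Total tax = $4,001.6943
Effective rate = $4,001.6943 ÷ $559,700 = 0.71% of market value

0.71%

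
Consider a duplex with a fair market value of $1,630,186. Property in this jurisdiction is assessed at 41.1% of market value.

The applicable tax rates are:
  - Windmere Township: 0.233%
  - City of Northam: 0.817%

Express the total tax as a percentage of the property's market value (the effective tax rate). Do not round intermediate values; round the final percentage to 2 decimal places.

0.43%

Assessed value = $1,630,186 × 0.411 = $670,006.446
Windmere Township: $670,006.446 × 0.00233 = $1,561.11501918
City of Northam: $670,006.446 × 0.00817 = $5,473.95266382
Total tax = $7,035.067683
Effective rate = $7,035.067683 ÷ $1,630,186 = 0.43% of market value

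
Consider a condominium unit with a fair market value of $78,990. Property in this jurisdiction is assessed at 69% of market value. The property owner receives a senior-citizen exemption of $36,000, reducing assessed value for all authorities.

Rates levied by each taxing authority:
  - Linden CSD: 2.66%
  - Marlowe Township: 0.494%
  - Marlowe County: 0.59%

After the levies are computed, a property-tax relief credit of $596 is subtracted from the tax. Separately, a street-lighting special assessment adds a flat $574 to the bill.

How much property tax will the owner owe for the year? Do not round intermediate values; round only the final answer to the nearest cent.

Assessed value = $78,990 × 0.69 = $54,503.1
Taxable value = $54,503.1 − $36,000 = $18,503.1
Linden CSD: $18,503.1 × 0.0266 = $492.18246
Marlowe Township: $18,503.1 × 0.00494 = $91.405314
Marlowe County: $18,503.1 × 0.0059 = $109.16829
Levies subtotal = $692.756064
After credit = $692.756064 − $596 = $96.756064
Total = $96.756064 + $574 = $670.756064

$670.76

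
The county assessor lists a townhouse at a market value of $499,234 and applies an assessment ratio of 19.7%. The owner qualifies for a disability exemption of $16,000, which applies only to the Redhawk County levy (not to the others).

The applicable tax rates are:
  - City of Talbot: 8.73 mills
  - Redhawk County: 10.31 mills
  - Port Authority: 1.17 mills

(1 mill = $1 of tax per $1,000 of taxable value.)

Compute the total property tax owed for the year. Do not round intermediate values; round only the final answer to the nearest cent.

Assessed value = $499,234 × 0.197 = $98,349.098
City of Talbot: $98,349.098 × 0.00873 = $858.58762554
Redhawk County: ($98,349.098 − $16,000) × 0.01031 = $82,349.098 × 0.01031 = $849.01920038
Port Authority: $98,349.098 × 0.00117 = $115.06844466
Total = $1,822.67527058

$1,822.68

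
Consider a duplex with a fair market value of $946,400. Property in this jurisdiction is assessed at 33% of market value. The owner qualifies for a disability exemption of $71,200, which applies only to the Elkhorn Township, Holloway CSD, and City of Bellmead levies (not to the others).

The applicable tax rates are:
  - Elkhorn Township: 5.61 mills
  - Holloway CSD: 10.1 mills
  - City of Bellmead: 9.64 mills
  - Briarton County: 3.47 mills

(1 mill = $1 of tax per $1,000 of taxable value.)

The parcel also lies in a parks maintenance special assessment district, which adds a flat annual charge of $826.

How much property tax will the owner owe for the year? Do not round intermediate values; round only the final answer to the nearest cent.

Assessed value = $946,400 × 0.33 = $312,312
Elkhorn Township: ($312,312 − $71,200) × 0.00561 = $241,112 × 0.00561 = $1,352.63832
Holloway CSD: ($312,312 − $71,200) × 0.0101 = $241,112 × 0.0101 = $2,435.2312
City of Bellmead: ($312,312 − $71,200) × 0.00964 = $241,112 × 0.00964 = $2,324.31968
Briarton County: $312,312 × 0.00347 = $1,083.72264
Levies subtotal = $7,195.91184
Total = $7,195.91184 + $826 = $8,021.91184

$8,021.91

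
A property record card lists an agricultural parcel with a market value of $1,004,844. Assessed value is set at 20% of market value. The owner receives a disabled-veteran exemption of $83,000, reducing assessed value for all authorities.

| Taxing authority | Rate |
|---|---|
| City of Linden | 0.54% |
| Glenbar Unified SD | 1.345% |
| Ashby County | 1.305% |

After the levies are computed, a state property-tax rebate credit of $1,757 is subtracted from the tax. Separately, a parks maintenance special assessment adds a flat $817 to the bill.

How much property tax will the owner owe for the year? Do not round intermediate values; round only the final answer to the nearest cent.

$2,823.20

Assessed value = $1,004,844 × 0.2 = $200,968.8
Taxable value = $200,968.8 − $83,000 = $117,968.8
City of Linden: $117,968.8 × 0.0054 = $637.03152
Glenbar Unified SD: $117,968.8 × 0.01345 = $1,586.68036
Ashby County: $117,968.8 × 0.01305 = $1,539.49284
Levies subtotal = $3,763.20472
After credit = $3,763.20472 − $1,757 = $2,006.20472
Total = $2,006.20472 + $817 = $2,823.20472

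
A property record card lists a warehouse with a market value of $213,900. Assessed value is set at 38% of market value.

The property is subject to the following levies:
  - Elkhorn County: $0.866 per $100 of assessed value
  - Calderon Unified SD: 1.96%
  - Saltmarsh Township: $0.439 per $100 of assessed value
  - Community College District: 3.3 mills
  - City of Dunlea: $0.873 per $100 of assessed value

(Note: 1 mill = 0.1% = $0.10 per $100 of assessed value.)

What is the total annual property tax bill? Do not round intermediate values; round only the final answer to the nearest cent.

Assessed value = $213,900 × 0.38 = $81,282
Elkhorn County: $81,282 × 0.00866 = $703.90212
Calderon Unified SD: $81,282 × 0.0196 = $1,593.1272
Saltmarsh Township: $81,282 × 0.00439 = $356.82798
Community College District: $81,282 × 0.0033 = $268.2306
City of Dunlea: $81,282 × 0.00873 = $709.59186
Total = $3,631.67976

$3,631.68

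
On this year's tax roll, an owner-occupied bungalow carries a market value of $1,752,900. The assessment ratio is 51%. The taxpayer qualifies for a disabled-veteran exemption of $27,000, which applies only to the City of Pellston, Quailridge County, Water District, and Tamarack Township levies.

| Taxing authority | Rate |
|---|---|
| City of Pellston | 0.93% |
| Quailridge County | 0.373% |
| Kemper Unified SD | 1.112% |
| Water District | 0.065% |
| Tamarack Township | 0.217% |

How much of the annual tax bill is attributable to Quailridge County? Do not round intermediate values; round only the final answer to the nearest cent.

$3,233.83

Assessed value = $1,752,900 × 0.51 = $893,979
Quailridge County taxable value = $893,979 − $27,000 = $866,979
Quailridge County levy = $866,979 × 0.00373 = $3,233.83167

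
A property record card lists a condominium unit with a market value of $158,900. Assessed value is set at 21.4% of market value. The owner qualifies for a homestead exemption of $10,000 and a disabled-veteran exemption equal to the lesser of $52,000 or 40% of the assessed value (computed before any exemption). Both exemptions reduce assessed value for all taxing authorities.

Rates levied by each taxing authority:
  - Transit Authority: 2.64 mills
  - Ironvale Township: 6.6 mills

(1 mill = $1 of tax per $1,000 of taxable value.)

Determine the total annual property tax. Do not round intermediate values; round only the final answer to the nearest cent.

Assessed value = $158,900 × 0.214 = $34,004.6
Disabled-veteran exemption = min($52,000, 40% × $34,004.6) = min($52,000, $13,601.84) = $13,601.84 (percentage binds)
Taxable value = $34,004.6 − $10,000 − $13,601.84 = $10,402.76
Transit Authority: $10,402.76 × 0.00264 = $27.4632864
Ironvale Township: $10,402.76 × 0.0066 = $68.658216
Total = $96.1215024

$96.12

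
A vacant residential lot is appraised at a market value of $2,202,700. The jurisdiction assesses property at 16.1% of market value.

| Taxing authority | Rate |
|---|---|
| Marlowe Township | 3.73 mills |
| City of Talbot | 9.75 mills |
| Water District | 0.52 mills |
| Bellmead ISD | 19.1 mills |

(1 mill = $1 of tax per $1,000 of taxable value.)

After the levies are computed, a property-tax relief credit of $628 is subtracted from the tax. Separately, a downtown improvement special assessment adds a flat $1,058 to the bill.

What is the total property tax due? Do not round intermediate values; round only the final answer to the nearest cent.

Assessed value = $2,202,700 × 0.161 = $354,634.7
Marlowe Township: $354,634.7 × 0.00373 = $1,322.787431
City of Talbot: $354,634.7 × 0.00975 = $3,457.688325
Water District: $354,634.7 × 0.00052 = $184.410044
Bellmead ISD: $354,634.7 × 0.0191 = $6,773.52277
Levies subtotal = $11,738.40857
After credit = $11,738.40857 − $628 = $11,110.40857
Total = $11,110.40857 + $1,058 = $12,168.40857

$12,168.41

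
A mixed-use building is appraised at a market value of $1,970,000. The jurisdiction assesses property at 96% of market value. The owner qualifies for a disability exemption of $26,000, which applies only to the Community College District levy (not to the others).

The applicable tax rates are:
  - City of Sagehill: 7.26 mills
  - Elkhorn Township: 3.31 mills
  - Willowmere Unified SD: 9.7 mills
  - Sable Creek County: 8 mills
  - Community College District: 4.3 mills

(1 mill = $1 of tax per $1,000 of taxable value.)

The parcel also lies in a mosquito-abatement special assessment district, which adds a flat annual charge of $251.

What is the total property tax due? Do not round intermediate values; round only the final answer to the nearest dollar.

$61,736

Assessed value = $1,970,000 × 0.96 = $1,891,200
City of Sagehill: $1,891,200 × 0.00726 = $13,730.112
Elkhorn Township: $1,891,200 × 0.00331 = $6,259.872
Willowmere Unified SD: $1,891,200 × 0.0097 = $18,344.64
Sable Creek County: $1,891,200 × 0.008 = $15,129.6
Community College District: ($1,891,200 − $26,000) × 0.0043 = $1,865,200 × 0.0043 = $8,020.36
Levies subtotal = $61,484.584
Total = $61,484.584 + $251 = $61,735.584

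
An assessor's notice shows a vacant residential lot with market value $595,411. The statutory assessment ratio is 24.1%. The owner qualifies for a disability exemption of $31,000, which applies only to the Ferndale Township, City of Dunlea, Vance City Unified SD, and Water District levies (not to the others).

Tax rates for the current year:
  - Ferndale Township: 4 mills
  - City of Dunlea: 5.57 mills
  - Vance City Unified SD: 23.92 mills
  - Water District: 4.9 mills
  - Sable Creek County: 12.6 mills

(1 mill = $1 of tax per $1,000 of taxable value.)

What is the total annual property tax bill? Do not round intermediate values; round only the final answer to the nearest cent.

Assessed value = $595,411 × 0.241 = $143,494.051
Ferndale Township: ($143,494.051 − $31,000) × 0.004 = $112,494.051 × 0.004 = $449.976204
City of Dunlea: ($143,494.051 − $31,000) × 0.00557 = $112,494.051 × 0.00557 = $626.59186407
Vance City Unified SD: ($143,494.051 − $31,000) × 0.02392 = $112,494.051 × 0.02392 = $2,690.85769992
Water District: ($143,494.051 − $31,000) × 0.0049 = $112,494.051 × 0.0049 = $551.2208499
Sable Creek County: $143,494.051 × 0.0126 = $1,808.0250426
Total = $6,126.67166049

$6,126.67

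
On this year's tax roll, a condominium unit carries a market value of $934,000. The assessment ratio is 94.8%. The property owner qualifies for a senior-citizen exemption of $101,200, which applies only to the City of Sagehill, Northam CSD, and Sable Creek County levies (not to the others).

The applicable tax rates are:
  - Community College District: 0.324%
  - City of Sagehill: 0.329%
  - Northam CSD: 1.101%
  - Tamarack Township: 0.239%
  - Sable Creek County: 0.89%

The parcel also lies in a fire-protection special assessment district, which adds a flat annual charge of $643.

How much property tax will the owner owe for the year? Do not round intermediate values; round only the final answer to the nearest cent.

$23,822.16

Assessed value = $934,000 × 0.948 = $885,432
Community College District: $885,432 × 0.00324 = $2,868.79968
City of Sagehill: ($885,432 − $101,200) × 0.00329 = $784,232 × 0.00329 = $2,580.12328
Northam CSD: ($885,432 − $101,200) × 0.01101 = $784,232 × 0.01101 = $8,634.39432
Tamarack Township: $885,432 × 0.00239 = $2,116.18248
Sable Creek County: ($885,432 − $101,200) × 0.0089 = $784,232 × 0.0089 = $6,979.6648
Levies subtotal = $23,179.16456
Total = $23,179.16456 + $643 = $23,822.16456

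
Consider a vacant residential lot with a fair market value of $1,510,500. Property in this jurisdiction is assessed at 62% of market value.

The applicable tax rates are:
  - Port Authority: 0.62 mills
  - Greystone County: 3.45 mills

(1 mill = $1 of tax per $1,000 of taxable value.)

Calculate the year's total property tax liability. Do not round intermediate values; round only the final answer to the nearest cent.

$3,811.60

Assessed value = $1,510,500 × 0.62 = $936,510
Port Authority: $936,510 × 0.00062 = $580.6362
Greystone County: $936,510 × 0.00345 = $3,230.9595
Total = $580.6362 + $3,230.9595 = $3,811.5957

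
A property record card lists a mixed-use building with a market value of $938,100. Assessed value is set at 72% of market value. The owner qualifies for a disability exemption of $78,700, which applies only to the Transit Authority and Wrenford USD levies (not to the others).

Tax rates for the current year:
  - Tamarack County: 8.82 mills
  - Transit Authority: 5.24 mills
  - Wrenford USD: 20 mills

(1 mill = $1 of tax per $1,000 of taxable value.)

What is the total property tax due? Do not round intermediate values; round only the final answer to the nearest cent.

Assessed value = $938,100 × 0.72 = $675,432
Tamarack County: $675,432 × 0.00882 = $5,957.31024
Transit Authority: ($675,432 − $78,700) × 0.00524 = $596,732 × 0.00524 = $3,126.87568
Wrenford USD: ($675,432 − $78,700) × 0.02 = $596,732 × 0.02 = $11,934.64
Total = $21,018.82592

$21,018.83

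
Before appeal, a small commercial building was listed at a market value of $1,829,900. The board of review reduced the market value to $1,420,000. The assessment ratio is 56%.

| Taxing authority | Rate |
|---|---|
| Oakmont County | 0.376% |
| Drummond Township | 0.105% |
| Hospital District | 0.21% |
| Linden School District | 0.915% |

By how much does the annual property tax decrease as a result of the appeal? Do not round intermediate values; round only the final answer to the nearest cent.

Old assessed value = $1,829,900 × 0.56 = $1,024,744
New assessed value = $1,420,000 × 0.56 = $795,200
Combined rate = 0.00376 + 0.00105 + 0.0021 + 0.00915 = 0.01606
Old tax = $1,024,744 × 0.01606 = $16,457.38864
New tax = $795,200 × 0.01606 = $12,770.912
Reduction = $16,457.38864 − $12,770.912 = $3,686.47664

$3,686.48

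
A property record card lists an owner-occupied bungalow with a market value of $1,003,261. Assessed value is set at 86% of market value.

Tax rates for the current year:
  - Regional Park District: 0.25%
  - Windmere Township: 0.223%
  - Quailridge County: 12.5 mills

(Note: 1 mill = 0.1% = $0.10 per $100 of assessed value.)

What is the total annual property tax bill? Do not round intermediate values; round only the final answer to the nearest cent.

Assessed value = $1,003,261 × 0.86 = $862,804.46
Regional Park District: $862,804.46 × 0.0025 = $2,157.01115
Windmere Township: $862,804.46 × 0.00223 = $1,924.0539458
Quailridge County: $862,804.46 × 0.0125 = $10,785.05575
Total = $14,866.1208458

$14,866.12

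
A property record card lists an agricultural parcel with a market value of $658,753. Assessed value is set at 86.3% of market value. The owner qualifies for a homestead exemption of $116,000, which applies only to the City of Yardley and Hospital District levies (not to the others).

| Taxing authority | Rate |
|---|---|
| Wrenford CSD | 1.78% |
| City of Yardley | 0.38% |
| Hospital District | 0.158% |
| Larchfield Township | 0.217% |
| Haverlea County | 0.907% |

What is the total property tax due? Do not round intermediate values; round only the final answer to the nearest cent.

$18,943.82

Assessed value = $658,753 × 0.863 = $568,503.839
Wrenford CSD: $568,503.839 × 0.0178 = $10,119.3683342
City of Yardley: ($568,503.839 − $116,000) × 0.0038 = $452,503.839 × 0.0038 = $1,719.5145882
Hospital District: ($568,503.839 − $116,000) × 0.00158 = $452,503.839 × 0.00158 = $714.95606562
Larchfield Township: $568,503.839 × 0.00217 = $1,233.65333063
Haverlea County: $568,503.839 × 0.00907 = $5,156.32981973
Total = $18,943.82213838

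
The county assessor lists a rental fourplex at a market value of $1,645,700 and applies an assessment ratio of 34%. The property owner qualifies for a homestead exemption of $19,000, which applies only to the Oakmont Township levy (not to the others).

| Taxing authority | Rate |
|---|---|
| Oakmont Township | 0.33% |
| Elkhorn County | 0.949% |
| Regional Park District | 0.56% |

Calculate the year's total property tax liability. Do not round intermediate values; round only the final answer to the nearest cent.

Assessed value = $1,645,700 × 0.34 = $559,538
Oakmont Township: ($559,538 − $19,000) × 0.0033 = $540,538 × 0.0033 = $1,783.7754
Elkhorn County: $559,538 × 0.00949 = $5,310.01562
Regional Park District: $559,538 × 0.0056 = $3,133.4128
Total = $10,227.20382

$10,227.20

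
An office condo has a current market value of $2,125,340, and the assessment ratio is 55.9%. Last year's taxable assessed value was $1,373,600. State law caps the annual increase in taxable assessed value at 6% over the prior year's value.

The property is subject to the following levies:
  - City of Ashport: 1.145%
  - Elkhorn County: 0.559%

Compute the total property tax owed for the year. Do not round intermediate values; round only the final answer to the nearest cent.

$20,244.63

Uncapped assessed value = $2,125,340 × 0.559 = $1,188,065.06
Cap limit = $1,373,600 × 1.06 = $1,456,016
Taxable assessed value = min($1,188,065.06, $1,456,016) = $1,188,065.06 (cap does not bind)
City of Ashport: $1,188,065.06 × 0.01145 = $13,603.344937
Elkhorn County: $1,188,065.06 × 0.00559 = $6,641.2836854
Total = $20,244.6286224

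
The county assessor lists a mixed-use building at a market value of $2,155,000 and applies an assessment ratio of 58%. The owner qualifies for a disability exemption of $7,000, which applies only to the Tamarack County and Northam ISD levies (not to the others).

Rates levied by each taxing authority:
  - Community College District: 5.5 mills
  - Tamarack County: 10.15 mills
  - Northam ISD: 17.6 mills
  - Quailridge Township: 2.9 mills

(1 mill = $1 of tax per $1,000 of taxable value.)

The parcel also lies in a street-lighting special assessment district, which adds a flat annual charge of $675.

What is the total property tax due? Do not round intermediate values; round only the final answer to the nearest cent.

Assessed value = $2,155,000 × 0.58 = $1,249,900
Community College District: $1,249,900 × 0.0055 = $6,874.45
Tamarack County: ($1,249,900 − $7,000) × 0.01015 = $1,242,900 × 0.01015 = $12,615.435
Northam ISD: ($1,249,900 − $7,000) × 0.0176 = $1,242,900 × 0.0176 = $21,875.04
Quailridge Township: $1,249,900 × 0.0029 = $3,624.71
Levies subtotal = $44,989.635
Total = $44,989.635 + $675 = $45,664.635

$45,664.64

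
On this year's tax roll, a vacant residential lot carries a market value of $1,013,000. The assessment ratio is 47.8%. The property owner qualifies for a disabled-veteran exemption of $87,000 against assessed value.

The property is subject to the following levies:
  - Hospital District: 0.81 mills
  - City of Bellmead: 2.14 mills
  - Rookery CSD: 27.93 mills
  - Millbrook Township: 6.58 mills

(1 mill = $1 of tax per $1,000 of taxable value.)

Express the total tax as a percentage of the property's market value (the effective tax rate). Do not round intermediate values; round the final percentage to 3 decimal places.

Assessed value = $1,013,000 × 0.478 = $484,214
Taxable value = $484,214 − $87,000 = $397,214
Hospital District: $397,214 × 0.00081 = $321.74334
City of Bellmead: $397,214 × 0.00214 = $850.03796
Rookery CSD: $397,214 × 0.02793 = $11,094.18702
Millbrook Township: $397,214 × 0.00658 = $2,613.66812
Total tax = $14,879.63644
Effective rate = $14,879.63644 ÷ $1,013,000 = 1.469% of market value

1.469%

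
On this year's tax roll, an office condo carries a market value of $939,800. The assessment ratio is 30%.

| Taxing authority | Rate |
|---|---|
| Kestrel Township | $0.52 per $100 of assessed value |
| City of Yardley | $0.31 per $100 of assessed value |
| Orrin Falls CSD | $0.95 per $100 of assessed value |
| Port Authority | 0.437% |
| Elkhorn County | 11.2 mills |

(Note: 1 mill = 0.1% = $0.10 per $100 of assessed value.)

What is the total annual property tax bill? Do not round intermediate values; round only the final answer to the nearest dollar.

$9,408

Assessed value = $939,800 × 0.3 = $281,940
Kestrel Township: $281,940 × 0.0052 = $1,466.088
City of Yardley: $281,940 × 0.0031 = $874.014
Orrin Falls CSD: $281,940 × 0.0095 = $2,678.43
Port Authority: $281,940 × 0.00437 = $1,232.0778
Elkhorn County: $281,940 × 0.0112 = $3,157.728
Total = $9,408.3378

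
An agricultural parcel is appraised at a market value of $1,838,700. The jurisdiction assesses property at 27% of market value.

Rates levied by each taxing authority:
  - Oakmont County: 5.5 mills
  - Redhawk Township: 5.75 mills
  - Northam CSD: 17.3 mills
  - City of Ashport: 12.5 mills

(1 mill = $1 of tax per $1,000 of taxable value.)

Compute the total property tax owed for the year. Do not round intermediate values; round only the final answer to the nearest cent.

$20,379.23

Assessed value = $1,838,700 × 0.27 = $496,449
Oakmont County: $496,449 × 0.0055 = $2,730.4695
Redhawk Township: $496,449 × 0.00575 = $2,854.58175
Northam CSD: $496,449 × 0.0173 = $8,588.5677
City of Ashport: $496,449 × 0.0125 = $6,205.6125
Total = $2,730.4695 + $2,854.58175 + $8,588.5677 + $6,205.6125 = $20,379.23145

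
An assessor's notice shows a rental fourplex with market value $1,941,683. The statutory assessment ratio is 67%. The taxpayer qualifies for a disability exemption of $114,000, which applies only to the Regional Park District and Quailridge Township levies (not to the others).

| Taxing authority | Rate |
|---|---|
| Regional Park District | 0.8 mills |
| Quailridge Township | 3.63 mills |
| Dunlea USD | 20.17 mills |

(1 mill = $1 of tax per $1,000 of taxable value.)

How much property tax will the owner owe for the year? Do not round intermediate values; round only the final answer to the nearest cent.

Assessed value = $1,941,683 × 0.67 = $1,300,927.61
Regional Park District: ($1,300,927.61 − $114,000) × 0.0008 = $1,186,927.61 × 0.0008 = $949.542088
Quailridge Township: ($1,300,927.61 − $114,000) × 0.00363 = $1,186,927.61 × 0.00363 = $4,308.5472243
Dunlea USD: $1,300,927.61 × 0.02017 = $26,239.7098937
Total = $31,497.799206

$31,497.80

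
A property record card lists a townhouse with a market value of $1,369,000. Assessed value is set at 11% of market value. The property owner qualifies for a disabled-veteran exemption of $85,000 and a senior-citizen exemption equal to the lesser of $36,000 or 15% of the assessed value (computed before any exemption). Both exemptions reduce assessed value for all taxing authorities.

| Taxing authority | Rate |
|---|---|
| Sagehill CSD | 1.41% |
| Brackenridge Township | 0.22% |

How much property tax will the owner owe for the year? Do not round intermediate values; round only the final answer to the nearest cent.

$700.92

Assessed value = $1,369,000 × 0.11 = $150,590
Senior-citizen exemption = min($36,000, 15% × $150,590) = min($36,000, $22,588.5) = $22,588.5 (percentage binds)
Taxable value = $150,590 − $85,000 − $22,588.5 = $43,001.5
Sagehill CSD: $43,001.5 × 0.0141 = $606.32115
Brackenridge Township: $43,001.5 × 0.0022 = $94.6033
Total = $700.92445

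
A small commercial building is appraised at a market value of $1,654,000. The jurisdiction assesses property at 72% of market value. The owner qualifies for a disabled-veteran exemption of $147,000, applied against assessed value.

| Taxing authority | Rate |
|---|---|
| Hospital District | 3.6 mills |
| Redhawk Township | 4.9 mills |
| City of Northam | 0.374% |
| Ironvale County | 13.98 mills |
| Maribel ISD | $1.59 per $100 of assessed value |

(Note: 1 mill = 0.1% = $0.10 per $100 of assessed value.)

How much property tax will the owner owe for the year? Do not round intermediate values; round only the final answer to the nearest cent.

Assessed value = $1,654,000 × 0.72 = $1,190,880
Taxable value = $1,190,880 − $147,000 = $1,043,880
Hospital District: $1,043,880 × 0.0036 = $3,757.968
Redhawk Township: $1,043,880 × 0.0049 = $5,115.012
City of Northam: $1,043,880 × 0.00374 = $3,904.1112
Ironvale County: $1,043,880 × 0.01398 = $14,593.4424
Maribel ISD: $1,043,880 × 0.0159 = $16,597.692
Total = $43,968.2256

$43,968.23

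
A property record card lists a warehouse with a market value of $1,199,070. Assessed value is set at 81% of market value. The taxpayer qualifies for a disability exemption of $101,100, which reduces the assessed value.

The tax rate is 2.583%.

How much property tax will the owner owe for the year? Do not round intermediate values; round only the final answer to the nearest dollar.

Assessed value = $1,199,070 × 0.81 = $971,246.7
Taxable value = $971,246.7 − $101,100 = $870,146.7
Tax = $870,146.7 × 0.02583 = $22,475.889261

$22,476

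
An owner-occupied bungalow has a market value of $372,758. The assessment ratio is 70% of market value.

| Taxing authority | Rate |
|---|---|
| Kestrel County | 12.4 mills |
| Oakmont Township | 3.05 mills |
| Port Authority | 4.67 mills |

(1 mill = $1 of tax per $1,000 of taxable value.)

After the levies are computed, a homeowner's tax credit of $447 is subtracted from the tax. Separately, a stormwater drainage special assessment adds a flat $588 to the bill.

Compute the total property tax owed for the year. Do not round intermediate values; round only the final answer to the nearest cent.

$5,390.92

Assessed value = $372,758 × 0.7 = $260,930.6
Kestrel County: $260,930.6 × 0.0124 = $3,235.53944
Oakmont Township: $260,930.6 × 0.00305 = $795.83833
Port Authority: $260,930.6 × 0.00467 = $1,218.545902
Levies subtotal = $5,249.923672
After credit = $5,249.923672 − $447 = $4,802.923672
Total = $4,802.923672 + $588 = $5,390.923672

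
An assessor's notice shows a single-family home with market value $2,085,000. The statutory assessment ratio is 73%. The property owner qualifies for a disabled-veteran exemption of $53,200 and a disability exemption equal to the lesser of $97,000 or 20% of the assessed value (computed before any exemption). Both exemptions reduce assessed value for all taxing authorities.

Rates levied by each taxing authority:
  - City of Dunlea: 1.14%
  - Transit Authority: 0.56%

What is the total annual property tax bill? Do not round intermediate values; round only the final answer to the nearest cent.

$23,321.45

Assessed value = $2,085,000 × 0.73 = $1,522,050
Disability exemption = min($97,000, 20% × $1,522,050) = min($97,000, $304,410) = $97,000 (dollar cap binds)
Taxable value = $1,522,050 − $53,200 − $97,000 = $1,371,850
City of Dunlea: $1,371,850 × 0.0114 = $15,639.09
Transit Authority: $1,371,850 × 0.0056 = $7,682.36
Total = $23,321.45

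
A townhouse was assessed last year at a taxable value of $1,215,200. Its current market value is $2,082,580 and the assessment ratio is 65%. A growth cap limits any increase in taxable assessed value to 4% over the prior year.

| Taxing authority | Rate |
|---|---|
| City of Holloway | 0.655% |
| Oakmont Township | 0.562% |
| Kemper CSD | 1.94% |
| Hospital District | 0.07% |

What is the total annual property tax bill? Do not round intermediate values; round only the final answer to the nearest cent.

$40,783.08

Uncapped assessed value = $2,082,580 × 0.65 = $1,353,677
Cap limit = $1,215,200 × 1.04 = $1,263,808
Taxable assessed value = min($1,353,677, $1,263,808) = $1,263,808 (cap binds)
City of Holloway: $1,263,808 × 0.00655 = $8,277.9424
Oakmont Township: $1,263,808 × 0.00562 = $7,102.60096
Kemper CSD: $1,263,808 × 0.0194 = $24,517.8752
Hospital District: $1,263,808 × 0.0007 = $884.6656
Total = $40,783.08416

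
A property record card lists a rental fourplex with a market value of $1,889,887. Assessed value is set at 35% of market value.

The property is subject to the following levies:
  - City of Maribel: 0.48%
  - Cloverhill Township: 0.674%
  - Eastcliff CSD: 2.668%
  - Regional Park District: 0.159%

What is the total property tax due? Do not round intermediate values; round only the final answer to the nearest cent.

Assessed value = $1,889,887 × 0.35 = $661,460.45
City of Maribel: $661,460.45 × 0.0048 = $3,175.01016
Cloverhill Township: $661,460.45 × 0.00674 = $4,458.243433
Eastcliff CSD: $661,460.45 × 0.02668 = $17,647.764806
Regional Park District: $661,460.45 × 0.00159 = $1,051.7221155
Total = $3,175.01016 + $4,458.243433 + $17,647.764806 + $1,051.7221155 = $26,332.7405145

$26,332.74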